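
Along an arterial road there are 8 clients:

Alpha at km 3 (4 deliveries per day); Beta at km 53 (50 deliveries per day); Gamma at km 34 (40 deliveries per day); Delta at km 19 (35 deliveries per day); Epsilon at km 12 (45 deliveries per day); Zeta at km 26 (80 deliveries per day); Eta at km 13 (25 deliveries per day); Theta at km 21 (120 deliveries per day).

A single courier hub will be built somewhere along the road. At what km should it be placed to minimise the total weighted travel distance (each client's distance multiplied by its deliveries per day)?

For a sum of weighted absolute distances on a line, the optimum is the weighted median (not the mean). Total weight W = 399; half-weight = 199.5.
Sort by position and accumulate weight:
  km 3 (Alpha, w=4) → cum 4
  km 12 (Epsilon, w=45) → cum 49
  km 13 (Eta, w=25) → cum 74
  km 19 (Delta, w=35) → cum 109
  km 21 (Theta, w=120) → cum 229  ≥ 199.5 → median here
  km 26 (Zeta, w=80) → cum 309
  km 34 (Gamma, w=40) → cum 349
  km 53 (Beta, w=50) → cum 399
Optimal location: km 21.

x = 21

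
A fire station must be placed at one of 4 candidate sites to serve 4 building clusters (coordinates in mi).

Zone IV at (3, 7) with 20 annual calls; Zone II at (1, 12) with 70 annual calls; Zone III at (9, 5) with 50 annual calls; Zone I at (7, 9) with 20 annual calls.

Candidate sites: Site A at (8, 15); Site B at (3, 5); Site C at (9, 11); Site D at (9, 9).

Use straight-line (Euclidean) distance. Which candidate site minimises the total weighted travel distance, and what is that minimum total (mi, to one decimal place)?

Total weighted distance at each candidate:
  Site A (8, 15): total = 1345.9
  Site B (3, 5): total = 962.7
  Site C (9, 11): total = 1065.1
  Site D (9, 9): total = 964.6
Minimum is at Site B with total 962.7 mi.

Site B, total 962.7 mi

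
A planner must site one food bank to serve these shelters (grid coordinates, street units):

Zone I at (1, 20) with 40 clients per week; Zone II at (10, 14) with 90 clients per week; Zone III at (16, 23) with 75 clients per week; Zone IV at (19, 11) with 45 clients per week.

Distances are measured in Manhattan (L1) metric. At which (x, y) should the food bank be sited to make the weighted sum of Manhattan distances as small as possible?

Manhattan distance separates: Σwᵢ(|x−xᵢ|+|y−yᵢ|) = Σwᵢ|x−xᵢ| + Σwᵢ|y−yᵢ|, so x and y are optimised independently as 1-D weighted medians.
Total weight W = 250; half = 125.
x-coordinate, sorted with cumulative weight:
  x=1 (Zone I, w=40) cum 40
  x=10 (Zone II, w=90) cum 130  ← median
  x=16 (Zone III, w=75) cum 205
  x=19 (Zone IV, w=45) cum 250
⇒ x* = 10
y-coordinate, sorted with cumulative weight:
  y=11 (Zone IV, w=45) cum 45
  y=14 (Zone II, w=90) cum 135  ← median
  y=20 (Zone I, w=40) cum 175
  y=23 (Zone III, w=75) cum 250
⇒ y* = 14

(10, 14)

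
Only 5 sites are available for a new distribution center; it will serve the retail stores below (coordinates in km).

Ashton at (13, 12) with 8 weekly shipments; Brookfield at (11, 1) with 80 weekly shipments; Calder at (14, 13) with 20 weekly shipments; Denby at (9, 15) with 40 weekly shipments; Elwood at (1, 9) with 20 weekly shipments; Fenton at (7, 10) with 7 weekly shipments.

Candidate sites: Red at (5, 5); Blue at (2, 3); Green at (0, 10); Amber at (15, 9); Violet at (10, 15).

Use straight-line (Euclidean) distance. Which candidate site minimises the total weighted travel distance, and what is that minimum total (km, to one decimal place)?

Total weighted distance at each candidate:
  Red (5, 5): total = 1484.4
  Blue (2, 3): total = 1901.2
  Green (0, 10): total = 2017.7
  Amber (15, 9): total = 1502.7
  Violet (10, 15): total = 1543.4
Minimum is at Red with total 1484.4 km.

Red, total 1484.4 km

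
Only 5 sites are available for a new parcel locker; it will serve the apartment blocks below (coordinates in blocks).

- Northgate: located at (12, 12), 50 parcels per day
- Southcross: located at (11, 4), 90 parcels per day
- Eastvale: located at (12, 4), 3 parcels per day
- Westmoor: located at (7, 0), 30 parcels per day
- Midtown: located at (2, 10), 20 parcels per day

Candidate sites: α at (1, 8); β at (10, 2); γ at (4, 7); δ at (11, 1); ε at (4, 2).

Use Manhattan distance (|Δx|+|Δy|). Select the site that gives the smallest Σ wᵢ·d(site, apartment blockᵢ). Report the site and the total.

Total weighted distance at each candidate:
  α (1, 8): total = 2535
  β (10, 2): total = 1352
  γ (4, 7): total = 1983
  δ (11, 1): total = 1392
  ε (4, 2): total = 2090
Minimum is at β with total 1352 blocks.

β, total 1352 blocks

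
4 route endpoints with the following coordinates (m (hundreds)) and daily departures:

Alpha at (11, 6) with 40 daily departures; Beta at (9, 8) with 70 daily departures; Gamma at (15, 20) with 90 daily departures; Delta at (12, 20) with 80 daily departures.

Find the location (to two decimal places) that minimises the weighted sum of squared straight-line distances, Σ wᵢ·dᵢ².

(12.07, 15.00)

The minimiser of Σwᵢ‖p−pᵢ‖² is the weighted centroid p* = (Σwᵢpᵢ)/(Σwᵢ).
Σwᵢ = 280.
Σwᵢxᵢ = 40·11 + 70·9 + 90·15 + 80·12 = 3380.
Σwᵢyᵢ = 40·6 + 70·8 + 90·20 + 80·20 = 4200.
x* = 3380/280 = 12.07, y* = 4200/280 = 15.00.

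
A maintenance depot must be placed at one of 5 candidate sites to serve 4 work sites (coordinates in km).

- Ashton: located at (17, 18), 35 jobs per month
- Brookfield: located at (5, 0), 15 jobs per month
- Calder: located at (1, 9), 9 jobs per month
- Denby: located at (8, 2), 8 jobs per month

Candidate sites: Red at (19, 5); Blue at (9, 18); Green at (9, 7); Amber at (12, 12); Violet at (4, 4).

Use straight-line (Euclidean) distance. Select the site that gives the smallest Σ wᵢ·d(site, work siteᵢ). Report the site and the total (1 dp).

Amber, total 670.5 km

Total weighted distance at each candidate:
  Red (19, 5): total = 940.5
  Blue (9, 18): total = 793.2
  Green (9, 7): total = 712.0
  Amber (12, 12): total = 670.5
  Violet (4, 4): total = 818.8
Minimum is at Amber with total 670.5 km.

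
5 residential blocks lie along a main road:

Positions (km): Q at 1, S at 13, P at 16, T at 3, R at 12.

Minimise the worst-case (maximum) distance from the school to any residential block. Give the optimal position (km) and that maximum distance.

location 8.5, max distance 7.5

The 1-center on a line is the midpoint of the two extreme points: leftmost at 1, rightmost at 16.
Optimal location = (1 + 16)/2 = 8.5; maximum distance = (16 − 1)/2 = 7.5.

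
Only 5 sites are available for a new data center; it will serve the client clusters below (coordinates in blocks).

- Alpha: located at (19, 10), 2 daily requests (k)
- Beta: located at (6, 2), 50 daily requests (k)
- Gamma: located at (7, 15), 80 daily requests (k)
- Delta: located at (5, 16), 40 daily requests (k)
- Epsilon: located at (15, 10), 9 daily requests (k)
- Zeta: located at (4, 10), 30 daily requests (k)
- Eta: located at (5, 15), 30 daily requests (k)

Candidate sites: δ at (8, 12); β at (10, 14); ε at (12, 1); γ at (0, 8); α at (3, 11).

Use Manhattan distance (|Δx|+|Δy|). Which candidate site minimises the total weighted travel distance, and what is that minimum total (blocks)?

δ, total 1667 blocks

Total weighted distance at each candidate:
  δ (8, 12): total = 1667
  β (10, 14): total = 1987
  ε (12, 1): total = 4030
  γ (0, 8): total = 2975
  α (3, 11): total = 1911
Minimum is at δ with total 1667 blocks.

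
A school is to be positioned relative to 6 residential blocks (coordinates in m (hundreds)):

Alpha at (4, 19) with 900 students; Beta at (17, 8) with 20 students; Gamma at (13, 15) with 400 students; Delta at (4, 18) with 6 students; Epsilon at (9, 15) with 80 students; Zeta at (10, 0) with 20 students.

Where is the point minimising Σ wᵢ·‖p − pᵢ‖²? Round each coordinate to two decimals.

The minimiser of Σwᵢ‖p−pᵢ‖² is the weighted centroid p* = (Σwᵢpᵢ)/(Σwᵢ).
Σwᵢ = 1426.
Σwᵢxᵢ = 900·4 + 20·17 + 400·13 + 6·4 + 80·9 + 20·10 = 10084.
Σwᵢyᵢ = 900·19 + 20·8 + 400·15 + 6·18 + 80·15 + 20·0 = 24568.
x* = 10084/1426 = 7.07, y* = 24568/1426 = 17.23.

(7.07, 17.23)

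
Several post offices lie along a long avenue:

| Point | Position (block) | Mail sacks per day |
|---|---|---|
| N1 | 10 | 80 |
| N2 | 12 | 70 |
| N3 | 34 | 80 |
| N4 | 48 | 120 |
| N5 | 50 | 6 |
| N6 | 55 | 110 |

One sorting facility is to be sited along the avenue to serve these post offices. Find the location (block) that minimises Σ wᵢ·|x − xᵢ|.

x = 48

For a sum of weighted absolute distances on a line, the optimum is the weighted median (not the mean). Total weight W = 466; half-weight = 233.
Sort by position and accumulate weight:
  block 10 (N1, w=80) → cum 80
  block 12 (N2, w=70) → cum 150
  block 34 (N3, w=80) → cum 230
  block 48 (N4, w=120) → cum 350  ≥ 233 → median here
  block 50 (N5, w=6) → cum 356
  block 55 (N6, w=110) → cum 466
Optimal location: block 48.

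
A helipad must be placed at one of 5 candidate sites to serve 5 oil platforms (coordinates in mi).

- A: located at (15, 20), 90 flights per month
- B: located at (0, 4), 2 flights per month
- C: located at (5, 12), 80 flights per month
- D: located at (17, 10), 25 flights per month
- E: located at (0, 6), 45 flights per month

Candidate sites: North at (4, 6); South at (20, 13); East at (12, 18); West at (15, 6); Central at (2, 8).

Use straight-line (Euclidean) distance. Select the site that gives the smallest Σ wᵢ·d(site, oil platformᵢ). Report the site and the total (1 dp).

Total weighted distance at each candidate:
  North (4, 6): total = 2618.0
  South (20, 13): total = 3080.3
  East (12, 18): total = 2098.5
  West (15, 6): total = 3010.0
  Central (2, 8): total = 2506.8
Minimum is at East with total 2098.5 mi.

East, total 2098.5 mi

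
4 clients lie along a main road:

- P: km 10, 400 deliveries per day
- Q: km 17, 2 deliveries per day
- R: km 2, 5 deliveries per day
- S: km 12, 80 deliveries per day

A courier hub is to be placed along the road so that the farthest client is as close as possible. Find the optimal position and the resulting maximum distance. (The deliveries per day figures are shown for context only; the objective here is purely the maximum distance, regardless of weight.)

location 9.5, max distance 7.5

The 1-center on a line is the midpoint of the two extreme points: leftmost at 2, rightmost at 17.
Optimal location = (2 + 17)/2 = 9.5; maximum distance = (17 − 2)/2 = 7.5.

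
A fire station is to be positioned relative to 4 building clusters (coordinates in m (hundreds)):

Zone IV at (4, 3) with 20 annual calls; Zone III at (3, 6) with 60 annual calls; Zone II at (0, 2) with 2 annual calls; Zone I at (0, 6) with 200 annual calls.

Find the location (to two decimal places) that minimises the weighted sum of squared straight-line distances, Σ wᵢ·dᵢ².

The minimiser of Σwᵢ‖p−pᵢ‖² is the weighted centroid p* = (Σwᵢpᵢ)/(Σwᵢ).
Σwᵢ = 282.
Σwᵢxᵢ = 20·4 + 60·3 + 2·0 + 200·0 = 260.
Σwᵢyᵢ = 20·3 + 60·6 + 2·2 + 200·6 = 1624.
x* = 260/282 = 0.92, y* = 1624/282 = 5.76.

(0.92, 5.76)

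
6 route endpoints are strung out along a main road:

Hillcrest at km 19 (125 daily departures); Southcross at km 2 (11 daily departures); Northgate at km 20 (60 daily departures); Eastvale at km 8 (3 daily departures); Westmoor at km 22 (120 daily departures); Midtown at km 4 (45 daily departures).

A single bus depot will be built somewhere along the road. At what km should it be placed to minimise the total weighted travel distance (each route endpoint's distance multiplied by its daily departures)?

x = 19

For a sum of weighted absolute distances on a line, the optimum is the weighted median (not the mean). Total weight W = 364; half-weight = 182.
Sort by position and accumulate weight:
  km 2 (Southcross, w=11) → cum 11
  km 4 (Midtown, w=45) → cum 56
  km 8 (Eastvale, w=3) → cum 59
  km 19 (Hillcrest, w=125) → cum 184  ≥ 182 → median here
  km 20 (Northgate, w=60) → cum 244
  km 22 (Westmoor, w=120) → cum 364
Optimal location: km 19.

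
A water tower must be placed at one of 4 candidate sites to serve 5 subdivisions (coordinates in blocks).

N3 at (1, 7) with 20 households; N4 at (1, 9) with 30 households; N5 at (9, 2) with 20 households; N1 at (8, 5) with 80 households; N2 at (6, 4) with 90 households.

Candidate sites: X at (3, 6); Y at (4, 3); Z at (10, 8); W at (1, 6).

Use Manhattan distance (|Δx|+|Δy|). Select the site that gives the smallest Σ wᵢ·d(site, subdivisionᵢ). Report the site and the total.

Total weighted distance at each candidate:
  X (3, 6): total = 1340
  Y (4, 3): total = 1280
  Z (10, 8): total = 1760
  W (1, 6): total = 1620
Minimum is at Y with total 1280 blocks.

Y, total 1280 blocks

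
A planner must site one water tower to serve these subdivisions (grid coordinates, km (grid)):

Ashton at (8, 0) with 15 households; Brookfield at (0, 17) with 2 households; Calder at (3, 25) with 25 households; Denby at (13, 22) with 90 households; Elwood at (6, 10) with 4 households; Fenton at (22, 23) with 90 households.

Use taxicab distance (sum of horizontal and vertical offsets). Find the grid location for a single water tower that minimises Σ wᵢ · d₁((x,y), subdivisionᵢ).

Manhattan distance separates: Σwᵢ(|x−xᵢ|+|y−yᵢ|) = Σwᵢ|x−xᵢ| + Σwᵢ|y−yᵢ|, so x and y are optimised independently as 1-D weighted medians.
Total weight W = 226; half = 113.
x-coordinate, sorted with cumulative weight:
  x=0 (Brookfield, w=2) cum 2
  x=3 (Calder, w=25) cum 27
  x=6 (Elwood, w=4) cum 31
  x=8 (Ashton, w=15) cum 46
  x=13 (Denby, w=90) cum 136  ← median
  x=22 (Fenton, w=90) cum 226
⇒ x* = 13
y-coordinate, sorted with cumulative weight:
  y=0 (Ashton, w=15) cum 15
  y=10 (Elwood, w=4) cum 19
  y=17 (Brookfield, w=2) cum 21
  y=22 (Denby, w=90) cum 111
  y=23 (Fenton, w=90) cum 201  ← median
  y=25 (Calder, w=25) cum 226
⇒ y* = 23

(13, 23)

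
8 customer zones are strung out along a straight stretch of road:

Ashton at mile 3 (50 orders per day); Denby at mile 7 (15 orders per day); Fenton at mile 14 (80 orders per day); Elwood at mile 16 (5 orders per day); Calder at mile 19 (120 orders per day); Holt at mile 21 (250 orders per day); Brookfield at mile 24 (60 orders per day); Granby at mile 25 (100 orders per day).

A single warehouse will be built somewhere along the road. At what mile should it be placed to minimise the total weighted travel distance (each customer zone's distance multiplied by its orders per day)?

For a sum of weighted absolute distances on a line, the optimum is the weighted median (not the mean). Total weight W = 680; half-weight = 340.
Sort by position and accumulate weight:
  mile 3 (Ashton, w=50) → cum 50
  mile 7 (Denby, w=15) → cum 65
  mile 14 (Fenton, w=80) → cum 145
  mile 16 (Elwood, w=5) → cum 150
  mile 19 (Calder, w=120) → cum 270
  mile 21 (Holt, w=250) → cum 520  ≥ 340 → median here
  mile 24 (Brookfield, w=60) → cum 580
  mile 25 (Granby, w=100) → cum 680
Optimal location: mile 21.

x = 21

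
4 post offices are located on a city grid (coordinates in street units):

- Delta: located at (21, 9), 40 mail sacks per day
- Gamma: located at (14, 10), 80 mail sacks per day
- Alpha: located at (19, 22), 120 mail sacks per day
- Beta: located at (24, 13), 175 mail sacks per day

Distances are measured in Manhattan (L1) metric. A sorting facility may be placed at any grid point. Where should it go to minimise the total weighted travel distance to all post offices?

(21, 13)

Manhattan distance separates: Σwᵢ(|x−xᵢ|+|y−yᵢ|) = Σwᵢ|x−xᵢ| + Σwᵢ|y−yᵢ|, so x and y are optimised independently as 1-D weighted medians.
Total weight W = 415; half = 207.5.
x-coordinate, sorted with cumulative weight:
  x=14 (Gamma, w=80) cum 80
  x=19 (Alpha, w=120) cum 200
  x=21 (Delta, w=40) cum 240  ← median
  x=24 (Beta, w=175) cum 415
⇒ x* = 21
y-coordinate, sorted with cumulative weight:
  y=9 (Delta, w=40) cum 40
  y=10 (Gamma, w=80) cum 120
  y=13 (Beta, w=175) cum 295  ← median
  y=22 (Alpha, w=120) cum 415
⇒ y* = 13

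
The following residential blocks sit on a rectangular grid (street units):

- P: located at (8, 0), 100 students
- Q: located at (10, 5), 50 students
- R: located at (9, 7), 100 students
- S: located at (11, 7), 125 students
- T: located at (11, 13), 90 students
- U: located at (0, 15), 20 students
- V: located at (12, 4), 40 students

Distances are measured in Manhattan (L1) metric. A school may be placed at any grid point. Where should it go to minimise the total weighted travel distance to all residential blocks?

(10, 7)

Manhattan distance separates: Σwᵢ(|x−xᵢ|+|y−yᵢ|) = Σwᵢ|x−xᵢ| + Σwᵢ|y−yᵢ|, so x and y are optimised independently as 1-D weighted medians.
Total weight W = 525; half = 262.5.
x-coordinate, sorted with cumulative weight:
  x=0 (U, w=20) cum 20
  x=8 (P, w=100) cum 120
  x=9 (R, w=100) cum 220
  x=10 (Q, w=50) cum 270  ← median
  x=11 (S, w=125) cum 395
  x=11 (T, w=90) cum 485
  x=12 (V, w=40) cum 525
⇒ x* = 10
y-coordinate, sorted with cumulative weight:
  y=0 (P, w=100) cum 100
  y=4 (V, w=40) cum 140
  y=5 (Q, w=50) cum 190
  y=7 (R, w=100) cum 290  ← median
  y=7 (S, w=125) cum 415
  y=13 (T, w=90) cum 505
  y=15 (U, w=20) cum 525
⇒ y* = 7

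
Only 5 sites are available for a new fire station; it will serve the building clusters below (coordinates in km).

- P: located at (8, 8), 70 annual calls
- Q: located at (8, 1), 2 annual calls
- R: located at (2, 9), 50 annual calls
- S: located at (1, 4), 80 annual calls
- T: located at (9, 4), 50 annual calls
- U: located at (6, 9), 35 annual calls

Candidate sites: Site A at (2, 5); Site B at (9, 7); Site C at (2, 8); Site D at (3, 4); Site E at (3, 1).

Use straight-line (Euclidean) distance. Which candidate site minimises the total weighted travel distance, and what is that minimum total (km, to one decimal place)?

Site A, total 1348.7 km

Total weighted distance at each candidate:
  Site A (2, 5): total = 1348.7
  Site B (9, 7): total = 1434.9
  Site C (2, 8): total = 1365.7
  Site D (3, 4): total = 1378.9
  Site E (3, 1): total = 1938.2
Minimum is at Site A with total 1348.7 km.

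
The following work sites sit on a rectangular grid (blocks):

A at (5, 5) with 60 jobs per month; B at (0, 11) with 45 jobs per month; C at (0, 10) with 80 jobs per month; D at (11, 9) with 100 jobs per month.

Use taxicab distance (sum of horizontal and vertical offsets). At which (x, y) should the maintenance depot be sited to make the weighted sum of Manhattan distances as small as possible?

Manhattan distance separates: Σwᵢ(|x−xᵢ|+|y−yᵢ|) = Σwᵢ|x−xᵢ| + Σwᵢ|y−yᵢ|, so x and y are optimised independently as 1-D weighted medians.
Total weight W = 285; half = 142.5.
x-coordinate, sorted with cumulative weight:
  x=0 (B, w=45) cum 45
  x=0 (C, w=80) cum 125
  x=5 (A, w=60) cum 185  ← median
  x=11 (D, w=100) cum 285
⇒ x* = 5
y-coordinate, sorted with cumulative weight:
  y=5 (A, w=60) cum 60
  y=9 (D, w=100) cum 160  ← median
  y=10 (C, w=80) cum 240
  y=11 (B, w=45) cum 285
⇒ y* = 9

(5, 9)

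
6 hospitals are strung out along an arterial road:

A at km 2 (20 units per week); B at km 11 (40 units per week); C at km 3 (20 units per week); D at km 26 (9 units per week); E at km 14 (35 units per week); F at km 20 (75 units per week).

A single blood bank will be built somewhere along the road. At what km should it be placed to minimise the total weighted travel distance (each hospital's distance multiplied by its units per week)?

x = 14

For a sum of weighted absolute distances on a line, the optimum is the weighted median (not the mean). Total weight W = 199; half-weight = 99.5.
Sort by position and accumulate weight:
  km 2 (A, w=20) → cum 20
  km 3 (C, w=20) → cum 40
  km 11 (B, w=40) → cum 80
  km 14 (E, w=35) → cum 115  ≥ 99.5 → median here
  km 20 (F, w=75) → cum 190
  km 26 (D, w=9) → cum 199
Optimal location: km 14.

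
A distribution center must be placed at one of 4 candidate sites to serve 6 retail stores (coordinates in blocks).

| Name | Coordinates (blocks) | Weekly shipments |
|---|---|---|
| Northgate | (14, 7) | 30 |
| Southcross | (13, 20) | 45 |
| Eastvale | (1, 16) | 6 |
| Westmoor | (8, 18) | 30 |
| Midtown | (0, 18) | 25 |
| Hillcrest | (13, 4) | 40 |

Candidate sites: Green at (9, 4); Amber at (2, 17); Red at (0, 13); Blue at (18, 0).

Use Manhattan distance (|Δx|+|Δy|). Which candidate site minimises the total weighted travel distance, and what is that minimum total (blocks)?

Total weighted distance at each candidate:
  Green (9, 4): total = 2445
  Amber (2, 17): total = 2547
  Red (0, 13): total = 2919
  Blue (18, 0): total = 3753
Minimum is at Green with total 2445 blocks.

Green, total 2445 blocks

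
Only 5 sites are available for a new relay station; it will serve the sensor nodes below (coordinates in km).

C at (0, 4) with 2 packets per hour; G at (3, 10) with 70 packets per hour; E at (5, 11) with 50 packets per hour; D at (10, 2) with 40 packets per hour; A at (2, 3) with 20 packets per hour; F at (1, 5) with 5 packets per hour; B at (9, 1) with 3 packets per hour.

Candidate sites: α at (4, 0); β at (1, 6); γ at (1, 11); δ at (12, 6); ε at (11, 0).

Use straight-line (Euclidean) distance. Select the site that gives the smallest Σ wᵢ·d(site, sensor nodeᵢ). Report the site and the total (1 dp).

Total weighted distance at each candidate:
  α (4, 0): total = 1636.6
  β (1, 6): total = 1128.2
  γ (1, 11): total = 1109.4
  δ (12, 6): total = 1604.3
  ε (11, 0): total = 1888.1
Minimum is at γ with total 1109.4 km.

γ, total 1109.4 km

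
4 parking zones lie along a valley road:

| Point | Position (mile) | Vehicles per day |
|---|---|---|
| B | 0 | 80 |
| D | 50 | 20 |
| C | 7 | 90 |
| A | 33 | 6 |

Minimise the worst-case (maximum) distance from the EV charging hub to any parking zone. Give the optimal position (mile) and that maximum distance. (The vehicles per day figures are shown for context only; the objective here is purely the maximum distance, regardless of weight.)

The 1-center on a line is the midpoint of the two extreme points: leftmost at 0, rightmost at 50.
Optimal location = (0 + 50)/2 = 25; maximum distance = (50 − 0)/2 = 25.

location 25, max distance 25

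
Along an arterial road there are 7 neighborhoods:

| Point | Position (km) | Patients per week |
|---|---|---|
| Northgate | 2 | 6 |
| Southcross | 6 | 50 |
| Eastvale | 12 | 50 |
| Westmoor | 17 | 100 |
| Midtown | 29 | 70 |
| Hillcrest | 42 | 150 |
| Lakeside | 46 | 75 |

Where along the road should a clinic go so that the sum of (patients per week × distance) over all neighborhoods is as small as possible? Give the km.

x = 29

For a sum of weighted absolute distances on a line, the optimum is the weighted median (not the mean). Total weight W = 501; half-weight = 250.5.
Sort by position and accumulate weight:
  km 2 (Northgate, w=6) → cum 6
  km 6 (Southcross, w=50) → cum 56
  km 12 (Eastvale, w=50) → cum 106
  km 17 (Westmoor, w=100) → cum 206
  km 29 (Midtown, w=70) → cum 276  ≥ 250.5 → median here
  km 42 (Hillcrest, w=150) → cum 426
  km 46 (Lakeside, w=75) → cum 501
Optimal location: km 29.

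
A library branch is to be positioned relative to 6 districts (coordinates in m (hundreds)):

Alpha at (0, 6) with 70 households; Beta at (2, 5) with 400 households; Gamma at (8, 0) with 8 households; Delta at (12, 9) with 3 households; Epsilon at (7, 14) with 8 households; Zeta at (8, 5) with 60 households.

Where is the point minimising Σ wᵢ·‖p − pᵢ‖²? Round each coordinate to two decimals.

(2.62, 5.21)

The minimiser of Σwᵢ‖p−pᵢ‖² is the weighted centroid p* = (Σwᵢpᵢ)/(Σwᵢ).
Σwᵢ = 549.
Σwᵢxᵢ = 70·0 + 400·2 + 8·8 + 3·12 + 8·7 + 60·8 = 1436.
Σwᵢyᵢ = 70·6 + 400·5 + 8·0 + 3·9 + 8·14 + 60·5 = 2859.
x* = 1436/549 = 2.62, y* = 2859/549 = 5.21.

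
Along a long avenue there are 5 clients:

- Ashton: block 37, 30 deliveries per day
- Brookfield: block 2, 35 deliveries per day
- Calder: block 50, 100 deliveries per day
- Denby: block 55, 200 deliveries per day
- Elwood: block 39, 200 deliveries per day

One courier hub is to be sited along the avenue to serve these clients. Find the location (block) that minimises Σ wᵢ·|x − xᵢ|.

For a sum of weighted absolute distances on a line, the optimum is the weighted median (not the mean). Total weight W = 565; half-weight = 282.5.
Sort by position and accumulate weight:
  block 2 (Brookfield, w=35) → cum 35
  block 37 (Ashton, w=30) → cum 65
  block 39 (Elwood, w=200) → cum 265
  block 50 (Calder, w=100) → cum 365  ≥ 282.5 → median here
  block 55 (Denby, w=200) → cum 565
Optimal location: block 50.

x = 50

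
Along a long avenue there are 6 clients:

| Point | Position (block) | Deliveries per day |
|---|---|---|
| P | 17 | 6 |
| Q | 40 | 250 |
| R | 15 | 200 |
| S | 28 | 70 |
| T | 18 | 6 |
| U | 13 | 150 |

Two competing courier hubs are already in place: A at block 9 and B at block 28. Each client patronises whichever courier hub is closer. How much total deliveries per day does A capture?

The indifferent point is the midpoint (9+28)/2 = 18.5; clients left of it (closer to A at 9) go to A, those right go to B.
  U at 13 (w=150) → A
  R at 15 (w=200) → A
  P at 17 (w=6) → A
  T at 18 (w=6) → A
  S at 28 (w=70) → B
  Q at 40 (w=250) → B
A captures 362; B captures 320.

362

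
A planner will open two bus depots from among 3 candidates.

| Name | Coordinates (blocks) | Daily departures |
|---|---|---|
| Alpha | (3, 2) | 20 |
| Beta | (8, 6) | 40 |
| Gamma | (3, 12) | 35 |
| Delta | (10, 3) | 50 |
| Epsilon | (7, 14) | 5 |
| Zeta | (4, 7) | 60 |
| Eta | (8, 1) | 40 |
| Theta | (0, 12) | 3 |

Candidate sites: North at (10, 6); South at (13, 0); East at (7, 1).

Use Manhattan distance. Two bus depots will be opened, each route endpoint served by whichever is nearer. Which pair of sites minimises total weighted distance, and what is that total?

Evaluate every pair (each demand assigned to the nearer of the two):
  {North, East}: total = 1348
  {North, South}: total = 1668
  {South, East}: total = 1814
Best pair: {North, East} with total 1348.

{North, East}, total 1348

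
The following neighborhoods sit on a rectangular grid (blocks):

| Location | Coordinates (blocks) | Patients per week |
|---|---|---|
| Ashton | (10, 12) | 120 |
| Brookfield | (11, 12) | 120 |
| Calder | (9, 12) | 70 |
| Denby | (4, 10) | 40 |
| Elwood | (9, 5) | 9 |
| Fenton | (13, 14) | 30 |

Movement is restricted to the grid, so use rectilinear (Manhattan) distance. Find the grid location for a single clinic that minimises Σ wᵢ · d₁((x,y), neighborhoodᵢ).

Manhattan distance separates: Σwᵢ(|x−xᵢ|+|y−yᵢ|) = Σwᵢ|x−xᵢ| + Σwᵢ|y−yᵢ|, so x and y are optimised independently as 1-D weighted medians.
Total weight W = 389; half = 194.5.
x-coordinate, sorted with cumulative weight:
  x=4 (Denby, w=40) cum 40
  x=9 (Calder, w=70) cum 110
  x=9 (Elwood, w=9) cum 119
  x=10 (Ashton, w=120) cum 239  ← median
  x=11 (Brookfield, w=120) cum 359
  x=13 (Fenton, w=30) cum 389
⇒ x* = 10
y-coordinate, sorted with cumulative weight:
  y=5 (Elwood, w=9) cum 9
  y=10 (Denby, w=40) cum 49
  y=12 (Ashton, w=120) cum 169
  y=12 (Brookfield, w=120) cum 289  ← median
  y=12 (Calder, w=70) cum 359
  y=14 (Fenton, w=30) cum 389
⇒ y* = 12

(10, 12)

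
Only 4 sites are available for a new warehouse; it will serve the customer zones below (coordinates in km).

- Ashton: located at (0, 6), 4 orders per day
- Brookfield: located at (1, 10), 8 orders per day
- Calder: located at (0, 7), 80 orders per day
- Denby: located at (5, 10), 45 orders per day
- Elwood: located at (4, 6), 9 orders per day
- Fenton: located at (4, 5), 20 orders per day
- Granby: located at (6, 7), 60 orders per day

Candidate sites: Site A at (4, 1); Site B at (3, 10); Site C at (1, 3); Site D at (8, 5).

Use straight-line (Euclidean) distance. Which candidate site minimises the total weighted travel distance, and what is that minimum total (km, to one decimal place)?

Site B, total 859.1 km

Total weighted distance at each candidate:
  Site A (4, 1): total = 1590.4
  Site B (3, 10): total = 859.1
  Site C (1, 3): total = 1255.8
  Site D (8, 5): total = 1310.0
Minimum is at Site B with total 859.1 km.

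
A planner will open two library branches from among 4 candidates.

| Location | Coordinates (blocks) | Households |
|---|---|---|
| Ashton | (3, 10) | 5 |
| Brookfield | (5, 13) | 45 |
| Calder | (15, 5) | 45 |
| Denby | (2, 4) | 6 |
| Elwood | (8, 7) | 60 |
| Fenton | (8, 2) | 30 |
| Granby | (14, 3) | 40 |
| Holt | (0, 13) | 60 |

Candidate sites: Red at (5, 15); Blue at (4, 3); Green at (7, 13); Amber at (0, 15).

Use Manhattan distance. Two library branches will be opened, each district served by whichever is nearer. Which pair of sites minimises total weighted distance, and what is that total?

{Blue, Amber}, total 2108

Evaluate every pair (each demand assigned to the nearer of the two):
  {Blue, Amber}: total = 2108
  {Blue, Green}: total = 2118
  {Red, Blue}: total = 2178
  {Green, Amber}: total = 2503
  {Red, Green}: total = 2809
  {Red, Amber}: total = 3203
Best pair: {Blue, Amber} with total 2108.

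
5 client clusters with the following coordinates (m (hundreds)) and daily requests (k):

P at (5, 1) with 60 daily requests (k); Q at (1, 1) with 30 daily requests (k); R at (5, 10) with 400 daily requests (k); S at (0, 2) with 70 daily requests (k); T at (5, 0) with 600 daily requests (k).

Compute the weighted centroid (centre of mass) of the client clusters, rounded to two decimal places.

The minimiser of Σwᵢ‖p−pᵢ‖² is the weighted centroid p* = (Σwᵢpᵢ)/(Σwᵢ).
Σwᵢ = 1160.
Σwᵢxᵢ = 60·5 + 30·1 + 400·5 + 70·0 + 600·5 = 5330.
Σwᵢyᵢ = 60·1 + 30·1 + 400·10 + 70·2 + 600·0 = 4230.
x* = 5330/1160 = 4.59, y* = 4230/1160 = 3.65.

(4.59, 3.65)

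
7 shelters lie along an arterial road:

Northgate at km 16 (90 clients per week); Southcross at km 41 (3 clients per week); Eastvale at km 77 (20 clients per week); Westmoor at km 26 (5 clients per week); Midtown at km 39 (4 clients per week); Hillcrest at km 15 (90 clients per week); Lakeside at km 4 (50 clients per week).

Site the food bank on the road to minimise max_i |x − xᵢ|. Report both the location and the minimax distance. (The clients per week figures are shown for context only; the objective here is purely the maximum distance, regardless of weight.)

The 1-center on a line is the midpoint of the two extreme points: leftmost at 4, rightmost at 77.
Optimal location = (4 + 77)/2 = 40.5; maximum distance = (77 − 4)/2 = 36.5.

location 40.5, max distance 36.5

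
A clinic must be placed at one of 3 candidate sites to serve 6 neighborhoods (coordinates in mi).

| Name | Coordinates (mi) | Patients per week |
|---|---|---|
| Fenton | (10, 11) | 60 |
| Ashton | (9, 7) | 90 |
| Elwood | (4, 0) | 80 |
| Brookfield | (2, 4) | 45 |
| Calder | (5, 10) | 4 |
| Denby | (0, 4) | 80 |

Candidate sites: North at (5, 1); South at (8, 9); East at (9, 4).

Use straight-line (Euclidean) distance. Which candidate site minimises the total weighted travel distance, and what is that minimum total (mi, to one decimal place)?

Total weighted distance at each candidate:
  North (5, 1): total = 2126.4
  South (8, 9): total = 2277.7
  East (9, 4): total = 2270.4
Minimum is at North with total 2126.4 mi.

North, total 2126.4 mi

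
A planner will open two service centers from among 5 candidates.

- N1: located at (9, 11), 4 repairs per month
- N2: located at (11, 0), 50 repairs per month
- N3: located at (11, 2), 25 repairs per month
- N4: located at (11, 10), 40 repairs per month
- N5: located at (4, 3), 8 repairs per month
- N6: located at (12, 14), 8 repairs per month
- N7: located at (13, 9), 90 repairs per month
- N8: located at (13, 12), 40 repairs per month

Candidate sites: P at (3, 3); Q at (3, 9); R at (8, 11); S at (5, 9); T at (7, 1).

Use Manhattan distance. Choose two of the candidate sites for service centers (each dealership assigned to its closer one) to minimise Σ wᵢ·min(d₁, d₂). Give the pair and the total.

{R, T}, total 1505

Evaluate every pair (each demand assigned to the nearer of the two):
  {R, T}: total = 1505
  {P, R}: total = 1873
  {S, T}: total = 1975
  {Q, R}: total = 2146
  {R, S}: total = 2146
  {Q, T}: total = 2339
  {P, S}: total = 2343
  {Q, S}: total = 2691
  {P, Q}: total = 2707
  {P, T}: total = 3035
Best pair: {R, T} with total 1505.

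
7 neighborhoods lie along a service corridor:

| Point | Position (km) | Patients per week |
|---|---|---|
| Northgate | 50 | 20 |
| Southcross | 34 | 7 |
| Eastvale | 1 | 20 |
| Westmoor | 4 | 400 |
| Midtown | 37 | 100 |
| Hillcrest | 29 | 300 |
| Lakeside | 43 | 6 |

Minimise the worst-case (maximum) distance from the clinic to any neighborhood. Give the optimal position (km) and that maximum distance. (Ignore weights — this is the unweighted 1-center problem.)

The 1-center on a line is the midpoint of the two extreme points: leftmost at 1, rightmost at 50.
Optimal location = (1 + 50)/2 = 25.5; maximum distance = (50 − 1)/2 = 24.5.

location 25.5, max distance 24.5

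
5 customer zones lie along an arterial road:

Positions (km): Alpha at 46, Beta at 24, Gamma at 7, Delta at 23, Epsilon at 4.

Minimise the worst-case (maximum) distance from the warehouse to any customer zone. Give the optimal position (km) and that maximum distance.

location 25, max distance 21

The 1-center on a line is the midpoint of the two extreme points: leftmost at 4, rightmost at 46.
Optimal location = (4 + 46)/2 = 25; maximum distance = (46 − 4)/2 = 21.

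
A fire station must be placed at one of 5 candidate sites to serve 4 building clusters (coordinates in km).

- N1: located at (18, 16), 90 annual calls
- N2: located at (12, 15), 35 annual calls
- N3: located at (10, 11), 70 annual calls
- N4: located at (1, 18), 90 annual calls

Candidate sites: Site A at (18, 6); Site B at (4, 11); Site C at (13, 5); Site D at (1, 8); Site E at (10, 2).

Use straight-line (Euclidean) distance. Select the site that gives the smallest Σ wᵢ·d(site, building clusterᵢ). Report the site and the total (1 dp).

Total weighted distance at each candidate:
  Site A (18, 6): total = 3811.7
  Site B (4, 11): total = 2756.4
  Site C (13, 5): total = 3501.1
  Site D (1, 8): total = 3711.4
  Site E (10, 2): total = 4193.7
Minimum is at Site B with total 2756.4 km.

Site B, total 2756.4 km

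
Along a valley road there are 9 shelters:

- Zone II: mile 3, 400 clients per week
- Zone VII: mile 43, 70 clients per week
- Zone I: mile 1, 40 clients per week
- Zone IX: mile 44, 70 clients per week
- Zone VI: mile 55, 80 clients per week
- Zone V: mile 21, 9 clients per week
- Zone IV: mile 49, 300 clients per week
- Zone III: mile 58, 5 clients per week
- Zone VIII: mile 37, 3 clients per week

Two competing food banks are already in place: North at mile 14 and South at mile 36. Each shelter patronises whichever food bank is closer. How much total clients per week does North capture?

449

The indifferent point is the midpoint (14+36)/2 = 25; shelters left of it (closer to North at 14) go to North, those right go to South.
  Zone I at 1 (w=40) → North
  Zone II at 3 (w=400) → North
  Zone V at 21 (w=9) → North
  Zone VIII at 37 (w=3) → South
  Zone VII at 43 (w=70) → South
  Zone IX at 44 (w=70) → South
  Zone IV at 49 (w=300) → South
  Zone VI at 55 (w=80) → South
  Zone III at 58 (w=5) → South
North captures 449; South captures 528.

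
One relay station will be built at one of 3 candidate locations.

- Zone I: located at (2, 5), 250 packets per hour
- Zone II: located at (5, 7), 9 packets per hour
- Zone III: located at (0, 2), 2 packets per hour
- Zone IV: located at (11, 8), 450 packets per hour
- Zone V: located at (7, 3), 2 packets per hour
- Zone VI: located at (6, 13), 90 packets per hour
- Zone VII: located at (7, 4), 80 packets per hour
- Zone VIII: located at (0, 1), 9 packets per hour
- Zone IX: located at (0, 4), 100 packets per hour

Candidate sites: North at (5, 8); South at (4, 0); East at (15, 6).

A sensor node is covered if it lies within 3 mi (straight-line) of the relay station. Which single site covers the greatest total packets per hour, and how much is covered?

North, covering 9

Coverage radius r = 3 mi; a point is covered iff (Δx)²+(Δy)² ≤ 3² = 9.
  North (5, 8): covers {Zone II} → 9
  South (4, 0): covers {none} → 0
  East (15, 6): covers {none} → 0
Maximum coverage at North: 9 packets per hour.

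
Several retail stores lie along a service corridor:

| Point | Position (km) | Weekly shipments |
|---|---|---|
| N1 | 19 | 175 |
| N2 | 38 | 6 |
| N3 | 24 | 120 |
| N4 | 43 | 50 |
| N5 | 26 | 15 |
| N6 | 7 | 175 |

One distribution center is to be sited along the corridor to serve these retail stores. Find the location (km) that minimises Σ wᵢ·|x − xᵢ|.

x = 19

For a sum of weighted absolute distances on a line, the optimum is the weighted median (not the mean). Total weight W = 541; half-weight = 270.5.
Sort by position and accumulate weight:
  km 7 (N6, w=175) → cum 175
  km 19 (N1, w=175) → cum 350  ≥ 270.5 → median here
  km 24 (N3, w=120) → cum 470
  km 26 (N5, w=15) → cum 485
  km 38 (N2, w=6) → cum 491
  km 43 (N4, w=50) → cum 541
Optimal location: km 19.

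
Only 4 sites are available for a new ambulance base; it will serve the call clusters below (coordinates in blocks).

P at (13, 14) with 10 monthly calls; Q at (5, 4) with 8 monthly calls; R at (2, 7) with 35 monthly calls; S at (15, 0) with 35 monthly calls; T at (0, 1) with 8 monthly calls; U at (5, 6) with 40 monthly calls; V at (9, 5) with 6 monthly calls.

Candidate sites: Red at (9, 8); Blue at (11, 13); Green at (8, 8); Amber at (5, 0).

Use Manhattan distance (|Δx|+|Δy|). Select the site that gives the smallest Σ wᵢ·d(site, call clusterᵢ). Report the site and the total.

Green, total 1280 blocks

Total weighted distance at each candidate:
  Red (9, 8): total = 1320
  Blue (11, 13): total = 2034
  Green (8, 8): total = 1280
  Amber (5, 0): total = 1294
Minimum is at Green with total 1280 blocks.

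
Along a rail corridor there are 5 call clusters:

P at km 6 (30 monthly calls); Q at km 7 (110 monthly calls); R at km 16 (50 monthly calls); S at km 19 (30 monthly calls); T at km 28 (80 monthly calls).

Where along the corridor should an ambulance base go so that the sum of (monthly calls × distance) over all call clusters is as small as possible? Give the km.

x = 16

For a sum of weighted absolute distances on a line, the optimum is the weighted median (not the mean). Total weight W = 300; half-weight = 150.
Sort by position and accumulate weight:
  km 6 (P, w=30) → cum 30
  km 7 (Q, w=110) → cum 140
  km 16 (R, w=50) → cum 190  ≥ 150 → median here
  km 19 (S, w=30) → cum 220
  km 28 (T, w=80) → cum 300
Optimal location: km 16.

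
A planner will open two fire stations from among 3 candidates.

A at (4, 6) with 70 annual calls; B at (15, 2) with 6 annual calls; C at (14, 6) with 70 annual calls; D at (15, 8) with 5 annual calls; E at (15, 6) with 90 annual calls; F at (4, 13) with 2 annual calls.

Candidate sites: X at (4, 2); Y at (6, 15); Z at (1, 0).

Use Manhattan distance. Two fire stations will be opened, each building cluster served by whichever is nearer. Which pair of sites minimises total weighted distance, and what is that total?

{X, Y}, total 2764

Evaluate every pair (each demand assigned to the nearer of the two):
  {X, Y}: total = 2764
  {X, Z}: total = 2783
  {Y, Z}: total = 3624
Best pair: {X, Y} with total 2764.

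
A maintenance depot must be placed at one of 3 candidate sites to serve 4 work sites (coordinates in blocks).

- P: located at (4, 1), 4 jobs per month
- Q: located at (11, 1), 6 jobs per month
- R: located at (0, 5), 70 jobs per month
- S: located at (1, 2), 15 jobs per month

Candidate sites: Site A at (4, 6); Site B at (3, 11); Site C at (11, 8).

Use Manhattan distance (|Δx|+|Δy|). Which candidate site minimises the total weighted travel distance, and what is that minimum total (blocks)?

Total weighted distance at each candidate:
  Site A (4, 6): total = 547
  Site B (3, 11): total = 947
  Site C (11, 8): total = 1318
Minimum is at Site A with total 547 blocks.

Site A, total 547 blocks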